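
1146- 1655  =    -  509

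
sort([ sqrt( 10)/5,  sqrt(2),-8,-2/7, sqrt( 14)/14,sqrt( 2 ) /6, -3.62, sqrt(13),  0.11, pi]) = [ - 8, - 3.62,-2/7,0.11,  sqrt(2)/6, sqrt( 14)/14, sqrt( 10)/5, sqrt( 2),pi, sqrt( 13)]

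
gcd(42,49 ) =7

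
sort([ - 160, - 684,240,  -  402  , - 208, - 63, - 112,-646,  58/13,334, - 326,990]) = [- 684,-646, - 402, - 326, -208,-160, - 112,  -  63, 58/13,240,334, 990]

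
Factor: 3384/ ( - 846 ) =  - 4= - 2^2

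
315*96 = 30240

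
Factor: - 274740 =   -  2^2 * 3^1*5^1*19^1* 241^1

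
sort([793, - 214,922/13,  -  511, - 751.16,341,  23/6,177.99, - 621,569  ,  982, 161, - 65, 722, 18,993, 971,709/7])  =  [ - 751.16, -621, - 511, - 214,  -  65, 23/6,18,922/13,709/7,161, 177.99 , 341, 569,722, 793, 971,982, 993]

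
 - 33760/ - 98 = 16880/49 = 344.49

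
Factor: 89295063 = 3^1  *11^1* 13^1*208147^1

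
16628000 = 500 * 33256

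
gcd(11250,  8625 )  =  375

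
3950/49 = 3950/49  =  80.61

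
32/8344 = 4/1043 = 0.00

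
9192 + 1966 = 11158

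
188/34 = 5  +  9/17 = 5.53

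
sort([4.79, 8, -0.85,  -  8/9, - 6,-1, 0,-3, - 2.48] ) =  [ - 6, - 3, - 2.48,  -  1, - 8/9, -0.85,  0,4.79, 8 ]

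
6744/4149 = 2248/1383 = 1.63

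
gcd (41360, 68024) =88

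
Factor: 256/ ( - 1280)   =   - 5^( - 1 ) = - 1/5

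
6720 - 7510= - 790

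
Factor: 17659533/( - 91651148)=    - 2^(-2)* 3^1*17^(-2)*139^1 *42349^1  *79283^(-1 ) 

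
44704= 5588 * 8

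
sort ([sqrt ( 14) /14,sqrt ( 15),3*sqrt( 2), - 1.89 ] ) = [ - 1.89, sqrt(14) /14 , sqrt(15 ), 3 * sqrt(2 )]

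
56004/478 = 28002/239 = 117.16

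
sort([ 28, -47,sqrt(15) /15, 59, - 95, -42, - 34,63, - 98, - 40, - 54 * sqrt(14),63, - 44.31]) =[ - 54*sqrt( 14), - 98, - 95, -47, - 44.31, - 42, - 40,-34,sqrt(15)/15 , 28, 59 , 63 , 63]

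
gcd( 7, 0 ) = 7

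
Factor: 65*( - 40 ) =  - 2^3 * 5^2*13^1 = - 2600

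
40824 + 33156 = 73980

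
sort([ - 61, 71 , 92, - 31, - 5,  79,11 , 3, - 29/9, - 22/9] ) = [ - 61, - 31, - 5, - 29/9,-22/9 , 3, 11,71, 79, 92 ]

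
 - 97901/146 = - 97901/146 = - 670.55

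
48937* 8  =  391496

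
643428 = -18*(-35746 )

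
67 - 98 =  - 31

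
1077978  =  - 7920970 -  - 8998948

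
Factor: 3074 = 2^1*29^1*53^1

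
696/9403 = 696/9403 = 0.07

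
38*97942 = 3721796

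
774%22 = 4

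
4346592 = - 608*( - 7149)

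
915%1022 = 915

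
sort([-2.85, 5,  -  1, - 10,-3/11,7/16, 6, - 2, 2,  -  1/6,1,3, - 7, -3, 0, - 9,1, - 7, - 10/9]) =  [ - 10, - 9, - 7, - 7,  -  3, - 2.85,-2, - 10/9, - 1, - 3/11, -1/6,0,7/16,1,1,2, 3,5,6 ]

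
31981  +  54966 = 86947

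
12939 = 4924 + 8015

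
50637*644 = 32610228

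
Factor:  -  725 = -5^2*29^1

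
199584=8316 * 24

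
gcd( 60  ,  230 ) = 10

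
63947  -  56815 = 7132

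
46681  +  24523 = 71204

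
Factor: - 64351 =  - 7^1*29^1*317^1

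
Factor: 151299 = 3^2 * 16811^1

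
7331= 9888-2557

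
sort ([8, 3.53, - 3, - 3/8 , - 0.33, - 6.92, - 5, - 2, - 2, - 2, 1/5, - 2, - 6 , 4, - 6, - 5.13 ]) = [ - 6.92,  -  6, - 6,-5.13, -5,-3, -2,- 2,-2, - 2, - 3/8, - 0.33 , 1/5, 3.53,4, 8 ]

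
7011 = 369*19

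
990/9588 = 165/1598 = 0.10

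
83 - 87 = -4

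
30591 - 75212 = - 44621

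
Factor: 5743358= 2^1*19^1*151141^1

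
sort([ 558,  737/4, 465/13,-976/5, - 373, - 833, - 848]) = [ - 848,-833, - 373, - 976/5, 465/13, 737/4, 558] 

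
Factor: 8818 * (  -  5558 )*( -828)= 40580647632 = 2^4*3^2*7^1*23^1*397^1*4409^1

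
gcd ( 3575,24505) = 65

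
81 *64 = 5184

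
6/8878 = 3/4439 = 0.00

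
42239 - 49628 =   -  7389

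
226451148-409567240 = -183116092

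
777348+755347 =1532695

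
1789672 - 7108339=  - 5318667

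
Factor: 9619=9619^1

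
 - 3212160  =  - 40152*80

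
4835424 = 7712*627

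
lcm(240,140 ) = 1680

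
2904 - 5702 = - 2798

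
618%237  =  144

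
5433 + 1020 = 6453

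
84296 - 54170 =30126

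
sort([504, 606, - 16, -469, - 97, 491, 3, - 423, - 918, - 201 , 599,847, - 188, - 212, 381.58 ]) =[ - 918, - 469,-423, - 212, - 201, - 188 , - 97, - 16, 3,381.58, 491, 504, 599, 606, 847]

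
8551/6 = 1425 + 1/6 =1425.17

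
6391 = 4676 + 1715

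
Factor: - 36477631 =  - 17^1* 43^1*139^1*359^1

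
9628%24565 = 9628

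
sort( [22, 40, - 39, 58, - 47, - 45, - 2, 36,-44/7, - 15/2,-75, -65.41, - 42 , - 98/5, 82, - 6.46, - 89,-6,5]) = [ - 89, - 75, - 65.41, - 47 , - 45, - 42,- 39, - 98/5, - 15/2,-6.46, - 44/7, - 6, - 2, 5, 22, 36, 40, 58,82] 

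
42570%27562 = 15008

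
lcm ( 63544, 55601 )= 444808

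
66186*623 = 41233878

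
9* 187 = 1683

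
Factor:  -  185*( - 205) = 37925 = 5^2*37^1*41^1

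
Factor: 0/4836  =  0^1  =  0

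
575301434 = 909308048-334006614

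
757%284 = 189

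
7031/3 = 2343 + 2/3 = 2343.67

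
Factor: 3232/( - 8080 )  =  - 2^1*5^(- 1) = - 2/5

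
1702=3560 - 1858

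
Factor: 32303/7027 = 7027^(  -  1) * 32303^1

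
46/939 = 46/939=   0.05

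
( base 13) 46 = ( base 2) 111010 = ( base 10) 58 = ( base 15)3D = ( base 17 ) 37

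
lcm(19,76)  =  76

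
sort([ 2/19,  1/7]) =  [2/19,1/7 ]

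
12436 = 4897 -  -7539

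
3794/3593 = 3794/3593 = 1.06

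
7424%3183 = 1058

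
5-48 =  - 43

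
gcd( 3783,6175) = 13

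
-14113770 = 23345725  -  37459495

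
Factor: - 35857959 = - 3^1*19^1*439^1*1433^1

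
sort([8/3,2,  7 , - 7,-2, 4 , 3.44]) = [ - 7, - 2,2,  8/3 , 3.44,  4,  7]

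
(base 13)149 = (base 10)230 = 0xe6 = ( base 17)d9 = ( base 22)AA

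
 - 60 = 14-74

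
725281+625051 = 1350332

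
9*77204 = 694836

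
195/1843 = 195/1843 =0.11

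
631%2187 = 631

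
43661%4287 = 791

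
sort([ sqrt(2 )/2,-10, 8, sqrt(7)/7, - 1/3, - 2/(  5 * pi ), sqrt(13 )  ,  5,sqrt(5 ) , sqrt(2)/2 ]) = [ -10, - 1/3, - 2/(5*pi ) , sqrt( 7)/7, sqrt(2 )/2  ,  sqrt(2) /2, sqrt(5 ), sqrt(13) , 5,8 ]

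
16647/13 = 16647/13 = 1280.54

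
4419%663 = 441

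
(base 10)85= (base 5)320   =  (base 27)34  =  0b1010101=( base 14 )61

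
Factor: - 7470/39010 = - 9/47 = -3^2*47^( -1)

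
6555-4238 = 2317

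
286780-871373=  - 584593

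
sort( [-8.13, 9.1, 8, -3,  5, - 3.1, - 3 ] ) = [ - 8.13,-3.1,- 3, - 3, 5, 8, 9.1] 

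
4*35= 140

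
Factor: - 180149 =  - 17^1 * 10597^1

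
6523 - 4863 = 1660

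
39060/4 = 9765 = 9765.00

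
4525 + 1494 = 6019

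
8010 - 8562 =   -  552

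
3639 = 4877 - 1238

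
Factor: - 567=- 3^4*7^1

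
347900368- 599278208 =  - 251377840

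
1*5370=5370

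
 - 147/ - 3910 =147/3910 =0.04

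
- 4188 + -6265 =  - 10453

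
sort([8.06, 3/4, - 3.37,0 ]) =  [ - 3.37, 0, 3/4,  8.06]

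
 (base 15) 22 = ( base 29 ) 13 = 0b100000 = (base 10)32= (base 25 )17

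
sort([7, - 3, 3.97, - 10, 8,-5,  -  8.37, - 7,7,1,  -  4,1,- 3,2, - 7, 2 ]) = [ - 10 , - 8.37,-7, - 7, - 5, - 4, - 3, - 3,  1,1 , 2,2, 3.97, 7, 7,8 ]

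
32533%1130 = 893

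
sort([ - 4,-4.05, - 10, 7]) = [ - 10, - 4.05, - 4,7]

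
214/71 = 214/71  =  3.01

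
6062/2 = 3031 = 3031.00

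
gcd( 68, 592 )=4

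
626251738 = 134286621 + 491965117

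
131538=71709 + 59829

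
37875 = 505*75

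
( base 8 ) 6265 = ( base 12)1A71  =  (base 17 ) B46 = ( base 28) 445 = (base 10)3253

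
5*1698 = 8490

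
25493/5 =25493/5 =5098.60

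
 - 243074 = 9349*( - 26)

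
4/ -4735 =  - 4/4735= -0.00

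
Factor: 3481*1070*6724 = 2^3*5^1*41^2*59^2*107^1 = 25044681080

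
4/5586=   2/2793 = 0.00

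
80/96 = 5/6 = 0.83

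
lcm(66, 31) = 2046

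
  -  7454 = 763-8217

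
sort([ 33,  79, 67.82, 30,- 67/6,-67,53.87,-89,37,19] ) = [ - 89, - 67 , - 67/6, 19, 30, 33, 37 , 53.87, 67.82,79]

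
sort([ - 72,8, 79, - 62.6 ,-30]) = [ - 72,  -  62.6, - 30, 8,  79]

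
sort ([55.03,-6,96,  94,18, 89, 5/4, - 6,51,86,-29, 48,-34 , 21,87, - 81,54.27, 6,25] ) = [ - 81 , - 34, - 29,- 6, - 6,5/4,6,18, 21,25 , 48,51,54.27,55.03,86, 87,89,94,96]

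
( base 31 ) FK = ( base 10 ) 485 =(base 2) 111100101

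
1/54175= 1/54175 = 0.00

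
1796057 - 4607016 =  - 2810959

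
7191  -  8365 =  - 1174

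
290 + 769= 1059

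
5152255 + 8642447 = 13794702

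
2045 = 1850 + 195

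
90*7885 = 709650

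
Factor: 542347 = 13^1 * 41719^1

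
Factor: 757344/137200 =2^1*3^1*5^( - 2) * 23^1 = 138/25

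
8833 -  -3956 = 12789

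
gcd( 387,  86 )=43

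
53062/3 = 53062/3 = 17687.33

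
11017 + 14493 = 25510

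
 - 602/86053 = -602/86053 =-0.01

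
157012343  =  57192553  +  99819790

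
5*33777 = 168885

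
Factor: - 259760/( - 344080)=11^( - 1)*23^( - 1 )*191^1 =191/253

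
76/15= 5 + 1/15 = 5.07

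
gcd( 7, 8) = 1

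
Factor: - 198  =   - 2^1*3^2  *  11^1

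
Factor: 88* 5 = 2^3 * 5^1*11^1 = 440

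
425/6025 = 17/241 = 0.07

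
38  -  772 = -734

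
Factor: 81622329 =3^1*139^1*195737^1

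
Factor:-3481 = -59^2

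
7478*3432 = 25664496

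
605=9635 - 9030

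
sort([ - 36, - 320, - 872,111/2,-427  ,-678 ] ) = [ - 872,  -  678, - 427, - 320, - 36 , 111/2 ] 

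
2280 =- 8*(- 285) 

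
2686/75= 35 + 61/75  =  35.81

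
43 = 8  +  35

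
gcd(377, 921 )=1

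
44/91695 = 44/91695 = 0.00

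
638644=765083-126439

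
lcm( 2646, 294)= 2646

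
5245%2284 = 677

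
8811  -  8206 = 605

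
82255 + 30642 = 112897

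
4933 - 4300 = 633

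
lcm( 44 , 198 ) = 396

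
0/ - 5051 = 0/1 = - 0.00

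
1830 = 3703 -1873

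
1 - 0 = 1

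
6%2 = 0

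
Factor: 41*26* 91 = 2^1*7^1*13^2*41^1 = 97006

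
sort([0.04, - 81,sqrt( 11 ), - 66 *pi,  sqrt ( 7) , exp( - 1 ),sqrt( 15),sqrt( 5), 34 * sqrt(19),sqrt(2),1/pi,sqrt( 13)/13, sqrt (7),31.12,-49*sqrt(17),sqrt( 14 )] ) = [ - 66*pi , - 49 * sqrt( 17 ),-81,0.04, sqrt( 13)/13,  1/pi,  exp(  -  1 ), sqrt(2),sqrt( 5),sqrt(7), sqrt( 7 ) , sqrt( 11), sqrt(14),sqrt( 15 ),31.12, 34*sqrt(19 ) ]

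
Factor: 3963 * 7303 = 28941789 =3^1*67^1 * 109^1* 1321^1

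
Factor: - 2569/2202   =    -  2^(  -  1)  *  3^(-1 )*7^1=- 7/6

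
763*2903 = 2214989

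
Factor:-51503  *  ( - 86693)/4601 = 43^( - 1)*107^( - 1 ) *51503^1*86693^1 = 4464949579/4601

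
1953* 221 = 431613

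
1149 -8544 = - 7395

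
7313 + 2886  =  10199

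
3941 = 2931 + 1010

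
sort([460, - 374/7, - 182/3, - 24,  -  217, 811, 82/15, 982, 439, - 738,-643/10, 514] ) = [ -738, - 217 , -643/10, -182/3,- 374/7, - 24, 82/15, 439, 460, 514 , 811, 982 ]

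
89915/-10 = -17983/2=- 8991.50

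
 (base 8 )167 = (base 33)3K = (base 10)119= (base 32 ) 3n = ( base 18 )6b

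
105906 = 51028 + 54878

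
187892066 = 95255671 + 92636395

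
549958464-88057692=461900772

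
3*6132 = 18396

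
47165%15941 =15283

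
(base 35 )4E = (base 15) a4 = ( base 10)154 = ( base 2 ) 10011010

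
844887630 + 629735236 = 1474622866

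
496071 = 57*8703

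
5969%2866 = 237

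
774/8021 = 774/8021 = 0.10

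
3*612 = 1836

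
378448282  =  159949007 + 218499275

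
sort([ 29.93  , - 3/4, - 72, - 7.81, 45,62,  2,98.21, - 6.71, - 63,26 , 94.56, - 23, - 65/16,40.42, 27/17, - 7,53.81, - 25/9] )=[ - 72,  -  63, - 23, - 7.81, - 7, - 6.71, - 65/16, - 25/9,  -  3/4, 27/17, 2,  26,29.93, 40.42,45,53.81, 62,  94.56, 98.21] 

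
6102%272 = 118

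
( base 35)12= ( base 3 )1101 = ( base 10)37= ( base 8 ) 45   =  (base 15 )27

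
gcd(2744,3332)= 196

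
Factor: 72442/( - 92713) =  -2^1*23^(-1)*139^( - 1 )*1249^1 = - 2498/3197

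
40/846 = 20/423 = 0.05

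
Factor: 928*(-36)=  - 33408=-  2^7*3^2*29^1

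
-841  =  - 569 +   -  272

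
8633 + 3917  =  12550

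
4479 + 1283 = 5762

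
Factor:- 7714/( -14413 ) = 38/71= 2^1*19^1*71^ ( - 1 ) 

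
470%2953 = 470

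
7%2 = 1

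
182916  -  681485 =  - 498569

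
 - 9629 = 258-9887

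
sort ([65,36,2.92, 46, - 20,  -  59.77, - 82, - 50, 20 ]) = [-82, -59.77,  -  50, - 20,2.92,20, 36,46, 65]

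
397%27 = 19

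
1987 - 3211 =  - 1224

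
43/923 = 43/923 = 0.05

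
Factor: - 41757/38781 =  - 449/417 = -3^(  -  1 )* 139^( - 1)*449^1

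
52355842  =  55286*947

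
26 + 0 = 26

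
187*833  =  155771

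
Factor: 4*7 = 2^2*7^1 =28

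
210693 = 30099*7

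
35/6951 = 5/993   =  0.01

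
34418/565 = 34418/565 = 60.92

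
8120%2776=2568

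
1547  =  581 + 966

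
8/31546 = 4/15773 = 0.00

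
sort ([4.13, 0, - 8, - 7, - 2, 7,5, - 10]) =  [ - 10,-8, - 7, - 2, 0,4.13, 5,  7]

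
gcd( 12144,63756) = 3036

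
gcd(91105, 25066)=1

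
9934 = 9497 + 437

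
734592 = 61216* 12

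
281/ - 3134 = - 1 + 2853/3134 = - 0.09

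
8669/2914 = 2 + 2841/2914 = 2.97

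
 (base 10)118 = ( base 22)58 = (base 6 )314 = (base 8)166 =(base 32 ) 3m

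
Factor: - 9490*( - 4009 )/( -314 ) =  - 5^1*13^1 * 19^1*73^1*157^( - 1)*211^1 = - 19022705/157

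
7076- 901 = 6175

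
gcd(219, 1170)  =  3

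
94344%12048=10008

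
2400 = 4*600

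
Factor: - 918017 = -17^1*54001^1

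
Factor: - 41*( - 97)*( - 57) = - 226689 = - 3^1 * 19^1*41^1 * 97^1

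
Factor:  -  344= - 2^3  *43^1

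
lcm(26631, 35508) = 106524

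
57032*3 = 171096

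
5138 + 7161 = 12299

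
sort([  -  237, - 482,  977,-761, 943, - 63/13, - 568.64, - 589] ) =[-761,-589, - 568.64, - 482, - 237, -63/13,943,977]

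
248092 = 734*338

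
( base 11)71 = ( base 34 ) 2a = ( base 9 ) 86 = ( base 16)4E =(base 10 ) 78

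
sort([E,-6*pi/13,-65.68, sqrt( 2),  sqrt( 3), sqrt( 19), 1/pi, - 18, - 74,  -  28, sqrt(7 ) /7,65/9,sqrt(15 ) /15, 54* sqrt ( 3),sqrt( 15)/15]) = [  -  74 , - 65.68,-28,  -  18, - 6*pi/13,sqrt(15 ) /15, sqrt( 15)/15,1/pi, sqrt( 7)/7, sqrt( 2) , sqrt(3), E,sqrt( 19 ), 65/9,54*sqrt( 3)]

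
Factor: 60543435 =3^1*5^1*4036229^1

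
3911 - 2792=1119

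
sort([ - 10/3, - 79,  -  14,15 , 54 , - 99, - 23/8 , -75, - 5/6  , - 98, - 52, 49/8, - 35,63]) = [-99, - 98 ,-79, - 75, - 52, - 35, - 14,- 10/3,  -  23/8,-5/6, 49/8, 15 , 54,  63 ]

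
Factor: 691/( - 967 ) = -691^1*967^(-1)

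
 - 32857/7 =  - 4694+ 1/7 =- 4693.86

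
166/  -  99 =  - 166/99 = -  1.68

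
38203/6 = 38203/6=   6367.17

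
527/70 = 7+ 37/70 = 7.53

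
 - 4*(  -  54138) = 216552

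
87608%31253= 25102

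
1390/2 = 695  =  695.00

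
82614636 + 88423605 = 171038241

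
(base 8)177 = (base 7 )241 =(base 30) 47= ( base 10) 127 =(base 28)4f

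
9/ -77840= -9/77840=-  0.00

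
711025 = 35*20315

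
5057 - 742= 4315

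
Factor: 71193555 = 3^2*5^1 * 1582079^1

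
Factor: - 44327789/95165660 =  - 2607517/5597980 = - 2^ ( - 2)*5^(  -  1)*11^1*31^( - 1)*101^1*2347^1*9029^( - 1)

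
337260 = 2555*132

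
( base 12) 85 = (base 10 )101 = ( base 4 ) 1211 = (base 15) 6b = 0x65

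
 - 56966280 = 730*( - 78036)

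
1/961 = 1/961=   0.00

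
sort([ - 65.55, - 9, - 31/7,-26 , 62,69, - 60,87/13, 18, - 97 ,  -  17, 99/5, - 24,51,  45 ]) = [-97,-65.55,-60, - 26, - 24, -17,-9,  -  31/7,87/13, 18, 99/5,45,51,  62,69]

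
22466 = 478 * 47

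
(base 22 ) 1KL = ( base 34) rr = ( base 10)945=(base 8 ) 1661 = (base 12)669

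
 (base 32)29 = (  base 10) 73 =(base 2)1001001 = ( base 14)53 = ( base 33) 27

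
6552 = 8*819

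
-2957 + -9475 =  - 12432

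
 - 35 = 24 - 59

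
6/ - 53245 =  - 1 + 53239/53245 = -0.00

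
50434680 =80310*628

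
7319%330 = 59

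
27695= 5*5539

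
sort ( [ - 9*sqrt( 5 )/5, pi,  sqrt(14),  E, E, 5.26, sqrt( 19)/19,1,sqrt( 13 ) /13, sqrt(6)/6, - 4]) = [ - 9*sqrt(5 ) /5, - 4, sqrt(19 )/19, sqrt (13) /13,sqrt ( 6)/6, 1, E, E,pi , sqrt(14 ), 5.26]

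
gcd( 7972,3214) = 2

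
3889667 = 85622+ 3804045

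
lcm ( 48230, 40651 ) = 2845570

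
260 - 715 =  - 455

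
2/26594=1/13297 = 0.00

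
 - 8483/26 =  - 327+19/26 =- 326.27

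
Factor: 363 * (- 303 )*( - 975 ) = 107239275  =  3^3*5^2*11^2 * 13^1 * 101^1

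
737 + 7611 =8348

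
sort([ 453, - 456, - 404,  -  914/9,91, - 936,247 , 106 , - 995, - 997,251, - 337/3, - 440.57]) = [ - 997,-995,-936, - 456,-440.57, - 404, - 337/3,-914/9, 91,106,247,251,453]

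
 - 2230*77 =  - 171710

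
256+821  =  1077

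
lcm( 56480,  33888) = 169440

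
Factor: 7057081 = 7057081^1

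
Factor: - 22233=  -3^1*7411^1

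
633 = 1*633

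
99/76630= 99/76630 = 0.00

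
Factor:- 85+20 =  - 5^1*13^1 =- 65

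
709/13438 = 709/13438 = 0.05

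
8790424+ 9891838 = 18682262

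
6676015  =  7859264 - 1183249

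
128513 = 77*1669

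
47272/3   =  15757 + 1/3=   15757.33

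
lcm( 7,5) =35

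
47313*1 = 47313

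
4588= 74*62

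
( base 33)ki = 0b1010100110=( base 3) 221010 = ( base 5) 10203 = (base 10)678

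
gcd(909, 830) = 1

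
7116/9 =790 +2/3 = 790.67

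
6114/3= 2038= 2038.00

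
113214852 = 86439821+26775031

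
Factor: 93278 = 2^1*46639^1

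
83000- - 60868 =143868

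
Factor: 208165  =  5^1*17^1*31^1*  79^1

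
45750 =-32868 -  - 78618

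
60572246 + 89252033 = 149824279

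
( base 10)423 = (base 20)113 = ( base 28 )f3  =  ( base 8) 647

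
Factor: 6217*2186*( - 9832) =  - 133620439184 = - 2^4*1093^1*1229^1*6217^1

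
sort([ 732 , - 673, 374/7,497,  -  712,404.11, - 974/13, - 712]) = [ - 712, - 712, - 673, - 974/13, 374/7, 404.11, 497, 732]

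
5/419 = 5/419 =0.01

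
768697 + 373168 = 1141865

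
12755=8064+4691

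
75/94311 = 25/31437=0.00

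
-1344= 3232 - 4576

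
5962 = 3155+2807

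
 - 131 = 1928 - 2059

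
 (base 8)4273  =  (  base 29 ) 2J2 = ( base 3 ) 10001210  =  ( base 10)2235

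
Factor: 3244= 2^2*811^1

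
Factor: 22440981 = 3^1*37^1*41^1 * 4931^1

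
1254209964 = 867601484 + 386608480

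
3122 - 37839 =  - 34717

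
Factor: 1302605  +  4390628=7^1*13^1*62563^1 = 5693233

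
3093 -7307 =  - 4214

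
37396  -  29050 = 8346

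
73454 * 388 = 28500152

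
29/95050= 29/95050= 0.00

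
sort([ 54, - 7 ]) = [ -7,54] 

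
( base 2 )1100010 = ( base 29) 3b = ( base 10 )98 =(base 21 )4E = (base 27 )3H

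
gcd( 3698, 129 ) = 43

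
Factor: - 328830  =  - 2^1*3^1*5^1*97^1 * 113^1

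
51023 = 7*7289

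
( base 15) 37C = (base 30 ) QC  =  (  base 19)23d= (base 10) 792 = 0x318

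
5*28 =140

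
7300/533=13 + 371/533=13.70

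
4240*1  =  4240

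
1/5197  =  1/5197 = 0.00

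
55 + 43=98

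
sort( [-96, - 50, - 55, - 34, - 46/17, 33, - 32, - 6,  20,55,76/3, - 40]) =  [ - 96,-55, - 50,-40,-34, - 32,  -  6, - 46/17,20,76/3,33,55]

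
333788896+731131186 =1064920082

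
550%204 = 142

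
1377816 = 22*62628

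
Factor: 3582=2^1*3^2*199^1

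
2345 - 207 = 2138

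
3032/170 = 17+71/85 = 17.84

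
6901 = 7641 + - 740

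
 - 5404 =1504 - 6908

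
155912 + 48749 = 204661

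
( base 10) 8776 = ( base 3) 110001001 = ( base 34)7K4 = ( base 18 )191A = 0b10001001001000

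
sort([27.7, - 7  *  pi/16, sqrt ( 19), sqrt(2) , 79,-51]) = [ - 51,- 7*pi/16 , sqrt( 2),sqrt(19),27.7, 79]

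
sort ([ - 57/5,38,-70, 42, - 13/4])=[ - 70, - 57/5, -13/4, 38,42]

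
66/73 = 66/73 = 0.90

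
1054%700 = 354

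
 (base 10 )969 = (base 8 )1711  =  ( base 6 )4253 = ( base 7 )2553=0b1111001001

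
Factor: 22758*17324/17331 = 2^3*53^( - 1 )*61^1*71^1 * 109^( - 1)*3793^1 = 131419864/5777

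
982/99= 9 + 91/99= 9.92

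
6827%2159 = 350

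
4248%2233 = 2015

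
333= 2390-2057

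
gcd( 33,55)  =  11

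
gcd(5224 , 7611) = 1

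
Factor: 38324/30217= 2^2*13^1*41^ (- 1)=   52/41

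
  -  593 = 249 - 842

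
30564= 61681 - 31117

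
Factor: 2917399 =1279^1*2281^1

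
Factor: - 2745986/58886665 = - 2^1*5^( - 1)*587^1*2339^1 *11777333^(-1 )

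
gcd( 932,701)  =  1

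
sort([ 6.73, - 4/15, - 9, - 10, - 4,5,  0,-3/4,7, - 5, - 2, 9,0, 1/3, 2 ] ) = [ - 10, - 9 , - 5, - 4,  -  2, - 3/4,-4/15, 0,0,1/3,2,5 , 6.73,7,9 ] 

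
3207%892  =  531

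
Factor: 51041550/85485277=2^1*3^1*5^2*7^1*59^( - 1 )*48611^1*1448903^( - 1) 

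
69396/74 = 937  +  29/37 = 937.78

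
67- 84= - 17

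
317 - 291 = 26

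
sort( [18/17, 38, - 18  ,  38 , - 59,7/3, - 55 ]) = [  -  59, - 55 , - 18,18/17,  7/3,38  ,  38 ]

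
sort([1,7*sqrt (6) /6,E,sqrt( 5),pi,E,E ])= [ 1,sqrt(5),E, E, E,7 * sqrt( 6)/6,pi]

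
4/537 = 4/537= 0.01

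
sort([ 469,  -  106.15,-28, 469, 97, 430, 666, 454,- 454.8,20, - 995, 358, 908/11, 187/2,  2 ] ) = [ - 995,- 454.8, - 106.15, - 28, 2 , 20,908/11,187/2, 97,358,430,454  ,  469,469, 666]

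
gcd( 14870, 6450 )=10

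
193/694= 193/694 = 0.28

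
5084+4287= 9371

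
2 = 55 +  - 53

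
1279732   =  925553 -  -354179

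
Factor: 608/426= 304/213 = 2^4 * 3^ (-1 )*19^1 * 71^(-1 ) 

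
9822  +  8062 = 17884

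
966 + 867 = 1833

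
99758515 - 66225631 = 33532884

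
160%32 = 0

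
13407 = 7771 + 5636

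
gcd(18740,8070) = 10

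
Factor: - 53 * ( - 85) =5^1*17^1*53^1 = 4505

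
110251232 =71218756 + 39032476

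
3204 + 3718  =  6922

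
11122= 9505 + 1617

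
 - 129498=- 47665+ - 81833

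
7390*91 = 672490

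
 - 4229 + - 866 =-5095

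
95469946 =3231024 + 92238922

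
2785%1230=325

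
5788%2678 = 432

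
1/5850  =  1/5850 =0.00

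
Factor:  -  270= - 2^1*3^3 * 5^1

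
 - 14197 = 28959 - 43156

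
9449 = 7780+1669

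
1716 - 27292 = -25576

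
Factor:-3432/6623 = - 2^3*3^1* 11^1*13^1 * 37^( - 1)*179^( - 1 ) 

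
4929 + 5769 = 10698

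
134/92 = 67/46  =  1.46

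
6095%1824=623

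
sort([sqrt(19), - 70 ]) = [ - 70, sqrt( 19 )]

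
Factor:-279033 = -3^1*281^1*331^1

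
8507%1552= 747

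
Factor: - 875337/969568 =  - 2^ ( - 5 )*3^1 * 41^( - 1 )*739^ ( - 1)  *291779^1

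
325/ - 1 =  - 325/1 = - 325.00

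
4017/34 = 4017/34=118.15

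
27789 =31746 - 3957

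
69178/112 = 617  +  37/56 = 617.66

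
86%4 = 2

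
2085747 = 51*40897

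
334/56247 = 334/56247 = 0.01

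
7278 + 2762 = 10040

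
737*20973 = 15457101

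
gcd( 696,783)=87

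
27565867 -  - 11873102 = 39438969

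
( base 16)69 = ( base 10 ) 105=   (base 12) 89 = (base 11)96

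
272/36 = 68/9 = 7.56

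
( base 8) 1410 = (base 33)nh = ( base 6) 3332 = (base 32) o8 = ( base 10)776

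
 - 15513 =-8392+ - 7121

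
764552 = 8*95569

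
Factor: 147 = 3^1*7^2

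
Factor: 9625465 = 5^1*1063^1*1811^1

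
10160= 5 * 2032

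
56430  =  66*855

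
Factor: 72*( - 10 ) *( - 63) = 45360 = 2^4 * 3^4*5^1*7^1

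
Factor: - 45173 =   -  199^1*227^1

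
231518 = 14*16537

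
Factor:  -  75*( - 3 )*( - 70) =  - 15750=- 2^1*3^2*5^3*7^1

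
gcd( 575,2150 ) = 25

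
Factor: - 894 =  - 2^1 *3^1*149^1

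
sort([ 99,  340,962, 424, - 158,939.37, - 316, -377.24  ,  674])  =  [ - 377.24, - 316,-158 , 99,340,424,674,  939.37,962 ]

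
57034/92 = 619 + 43/46 =619.93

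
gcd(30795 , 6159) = 6159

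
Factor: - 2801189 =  - 19^1 *379^1 * 389^1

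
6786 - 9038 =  - 2252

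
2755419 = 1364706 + 1390713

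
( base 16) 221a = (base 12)5076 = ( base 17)1d39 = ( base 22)I0I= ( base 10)8730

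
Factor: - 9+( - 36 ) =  - 45 = - 3^2*5^1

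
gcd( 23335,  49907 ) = 13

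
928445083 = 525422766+403022317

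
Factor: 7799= 11^1*709^1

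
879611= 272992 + 606619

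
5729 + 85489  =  91218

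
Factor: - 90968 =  - 2^3*83^1*137^1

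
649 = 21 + 628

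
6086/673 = 6086/673 = 9.04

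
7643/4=7643/4 = 1910.75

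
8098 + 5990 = 14088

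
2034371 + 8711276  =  10745647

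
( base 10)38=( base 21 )1H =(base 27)1B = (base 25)1d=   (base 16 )26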